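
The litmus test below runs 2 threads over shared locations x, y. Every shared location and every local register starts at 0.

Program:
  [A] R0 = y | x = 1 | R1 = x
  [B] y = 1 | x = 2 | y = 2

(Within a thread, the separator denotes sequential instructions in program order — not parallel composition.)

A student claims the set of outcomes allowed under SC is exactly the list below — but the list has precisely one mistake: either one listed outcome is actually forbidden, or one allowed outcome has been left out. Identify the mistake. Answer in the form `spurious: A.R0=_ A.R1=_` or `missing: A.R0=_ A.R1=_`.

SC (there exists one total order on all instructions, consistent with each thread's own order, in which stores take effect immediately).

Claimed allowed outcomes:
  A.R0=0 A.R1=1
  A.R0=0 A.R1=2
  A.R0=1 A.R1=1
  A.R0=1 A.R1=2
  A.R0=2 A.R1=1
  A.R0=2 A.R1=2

outcome vector order: (A.R0,A.R1)
SC: 5 outcomes — {01; 02; 11; 12; 21}
claimed∖SC = {22}

spurious: A.R0=2 A.R1=2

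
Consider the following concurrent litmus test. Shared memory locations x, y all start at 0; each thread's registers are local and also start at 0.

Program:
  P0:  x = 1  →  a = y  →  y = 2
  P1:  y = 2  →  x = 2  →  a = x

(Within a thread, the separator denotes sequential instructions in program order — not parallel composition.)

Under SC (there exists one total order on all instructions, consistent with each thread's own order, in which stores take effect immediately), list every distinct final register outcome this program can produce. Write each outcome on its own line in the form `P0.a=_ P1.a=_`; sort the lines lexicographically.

P0.a=0 P1.a=2
P0.a=2 P1.a=1
P0.a=2 P1.a=2

outcome vector order: (P0.a,P1.a)
|SC outcomes| = 3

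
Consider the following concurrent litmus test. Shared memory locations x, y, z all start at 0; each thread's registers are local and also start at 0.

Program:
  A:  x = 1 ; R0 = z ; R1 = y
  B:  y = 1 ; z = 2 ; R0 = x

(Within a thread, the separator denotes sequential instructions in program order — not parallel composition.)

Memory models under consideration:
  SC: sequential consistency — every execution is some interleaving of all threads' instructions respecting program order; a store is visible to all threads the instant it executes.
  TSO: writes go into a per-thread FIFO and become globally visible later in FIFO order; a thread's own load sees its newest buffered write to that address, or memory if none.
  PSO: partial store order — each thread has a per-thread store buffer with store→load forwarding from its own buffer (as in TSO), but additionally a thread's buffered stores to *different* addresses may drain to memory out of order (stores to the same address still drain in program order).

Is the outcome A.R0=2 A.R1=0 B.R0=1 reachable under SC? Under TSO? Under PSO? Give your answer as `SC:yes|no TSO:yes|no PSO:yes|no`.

SC:no TSO:no PSO:yes

outcome vector order: (A.R0,A.R1,B.R0)
SC (4): <0 0 1> <0 1 1> <2 1 0> <2 1 1>
TSO (6): <0 0 0> <0 0 1> <0 1 0> <0 1 1> <2 1 0> <2 1 1>
PSO (8): <0 0 0> <0 0 1> <0 1 0> <0 1 1> <2 0 0> <2 0 1> <2 1 0> <2 1 1>
target <2 0 1> ∈ {PSO}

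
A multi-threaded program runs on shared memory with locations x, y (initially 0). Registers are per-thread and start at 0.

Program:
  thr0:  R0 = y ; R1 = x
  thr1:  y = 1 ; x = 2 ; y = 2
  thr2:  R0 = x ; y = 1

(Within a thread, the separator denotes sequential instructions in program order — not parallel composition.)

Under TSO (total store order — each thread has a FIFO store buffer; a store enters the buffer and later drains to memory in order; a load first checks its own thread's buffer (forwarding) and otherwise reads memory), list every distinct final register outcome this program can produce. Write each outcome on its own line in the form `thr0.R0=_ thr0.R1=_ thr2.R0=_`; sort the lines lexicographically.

thr0.R0=0 thr0.R1=0 thr2.R0=0
thr0.R0=0 thr0.R1=0 thr2.R0=2
thr0.R0=0 thr0.R1=2 thr2.R0=0
thr0.R0=0 thr0.R1=2 thr2.R0=2
thr0.R0=1 thr0.R1=0 thr2.R0=0
thr0.R0=1 thr0.R1=0 thr2.R0=2
thr0.R0=1 thr0.R1=2 thr2.R0=0
thr0.R0=1 thr0.R1=2 thr2.R0=2
thr0.R0=2 thr0.R1=2 thr2.R0=0
thr0.R0=2 thr0.R1=2 thr2.R0=2

outcome vector order: (thr0.R0,thr0.R1,thr2.R0)
|TSO outcomes| = 10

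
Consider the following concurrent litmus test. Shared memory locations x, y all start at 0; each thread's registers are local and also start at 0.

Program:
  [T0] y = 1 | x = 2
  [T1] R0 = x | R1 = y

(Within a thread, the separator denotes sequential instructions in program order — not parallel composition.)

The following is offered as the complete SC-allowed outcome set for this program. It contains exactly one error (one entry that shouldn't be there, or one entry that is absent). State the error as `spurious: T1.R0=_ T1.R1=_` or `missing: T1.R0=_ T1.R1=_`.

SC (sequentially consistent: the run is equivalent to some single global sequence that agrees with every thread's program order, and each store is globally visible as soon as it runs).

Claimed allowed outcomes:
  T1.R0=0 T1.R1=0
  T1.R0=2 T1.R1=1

outcome vector order: (T1.R0,T1.R1)
SC (3): 0/0, 0/1, 2/1
SC∖claimed = {0/1}

missing: T1.R0=0 T1.R1=1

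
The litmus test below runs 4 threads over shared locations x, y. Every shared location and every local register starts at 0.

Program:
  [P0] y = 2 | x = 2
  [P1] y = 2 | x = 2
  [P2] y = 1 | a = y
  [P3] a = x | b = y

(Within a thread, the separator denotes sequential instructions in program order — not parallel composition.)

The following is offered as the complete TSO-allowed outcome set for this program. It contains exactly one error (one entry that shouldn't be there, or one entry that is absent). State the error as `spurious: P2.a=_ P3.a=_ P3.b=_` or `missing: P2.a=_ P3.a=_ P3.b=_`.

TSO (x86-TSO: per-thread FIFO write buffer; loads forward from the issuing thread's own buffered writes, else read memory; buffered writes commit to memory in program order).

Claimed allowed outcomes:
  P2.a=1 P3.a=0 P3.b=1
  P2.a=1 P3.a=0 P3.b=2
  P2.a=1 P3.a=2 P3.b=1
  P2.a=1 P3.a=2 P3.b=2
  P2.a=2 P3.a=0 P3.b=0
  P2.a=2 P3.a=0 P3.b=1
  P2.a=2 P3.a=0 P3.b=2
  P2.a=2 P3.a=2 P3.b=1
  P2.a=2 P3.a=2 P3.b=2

missing: P2.a=1 P3.a=0 P3.b=0

outcome vector order: (P2.a,P3.a,P3.b)
[TSO] allowed = {<1 0 0> <1 0 1> <1 0 2> <1 2 1> <1 2 2> <2 0 0> <2 0 1> <2 0 2> <2 2 1> <2 2 2>}
TSO∖claimed = {<1 0 0>}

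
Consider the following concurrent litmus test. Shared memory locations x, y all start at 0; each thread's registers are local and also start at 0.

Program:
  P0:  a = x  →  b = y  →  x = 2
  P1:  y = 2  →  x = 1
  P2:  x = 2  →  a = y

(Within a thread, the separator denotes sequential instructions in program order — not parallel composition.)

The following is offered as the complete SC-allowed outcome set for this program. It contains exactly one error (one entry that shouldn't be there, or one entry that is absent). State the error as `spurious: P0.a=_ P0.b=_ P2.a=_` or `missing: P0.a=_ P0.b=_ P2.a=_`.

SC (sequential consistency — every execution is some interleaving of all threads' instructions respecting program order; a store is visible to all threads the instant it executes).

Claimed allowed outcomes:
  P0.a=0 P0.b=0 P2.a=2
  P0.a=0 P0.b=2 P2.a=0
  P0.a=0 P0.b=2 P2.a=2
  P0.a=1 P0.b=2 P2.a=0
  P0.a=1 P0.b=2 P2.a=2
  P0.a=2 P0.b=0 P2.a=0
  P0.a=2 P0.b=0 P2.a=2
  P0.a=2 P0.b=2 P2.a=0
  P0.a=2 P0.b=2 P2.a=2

outcome vector order: (P0.a,P0.b,P2.a)
SC: 10 outcomes — {<0 0 0> <0 0 2> <0 2 0> <0 2 2> <1 2 0> <1 2 2> <2 0 0> <2 0 2> <2 2 0> <2 2 2>}
SC∖claimed = {<0 0 0>}

missing: P0.a=0 P0.b=0 P2.a=0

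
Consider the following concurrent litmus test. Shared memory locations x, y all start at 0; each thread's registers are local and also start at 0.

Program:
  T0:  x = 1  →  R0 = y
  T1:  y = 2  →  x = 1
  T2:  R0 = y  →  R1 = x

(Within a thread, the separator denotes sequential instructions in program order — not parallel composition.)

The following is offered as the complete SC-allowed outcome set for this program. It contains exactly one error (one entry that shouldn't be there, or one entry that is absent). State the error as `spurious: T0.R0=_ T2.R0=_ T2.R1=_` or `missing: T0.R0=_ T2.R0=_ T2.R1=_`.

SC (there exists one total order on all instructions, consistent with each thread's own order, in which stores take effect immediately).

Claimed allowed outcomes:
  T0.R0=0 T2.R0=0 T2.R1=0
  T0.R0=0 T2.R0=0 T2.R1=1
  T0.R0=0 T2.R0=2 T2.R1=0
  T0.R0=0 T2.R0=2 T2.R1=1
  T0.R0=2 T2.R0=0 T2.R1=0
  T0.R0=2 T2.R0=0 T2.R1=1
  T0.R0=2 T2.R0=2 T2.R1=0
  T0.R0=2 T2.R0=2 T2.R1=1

spurious: T0.R0=0 T2.R0=2 T2.R1=0

outcome vector order: (T0.R0,T2.R0,T2.R1)
SC: 7 outcomes — {0/0/0 0/0/1 0/2/1 2/0/0 2/0/1 2/2/0 2/2/1}
claimed∖SC = {0/2/0}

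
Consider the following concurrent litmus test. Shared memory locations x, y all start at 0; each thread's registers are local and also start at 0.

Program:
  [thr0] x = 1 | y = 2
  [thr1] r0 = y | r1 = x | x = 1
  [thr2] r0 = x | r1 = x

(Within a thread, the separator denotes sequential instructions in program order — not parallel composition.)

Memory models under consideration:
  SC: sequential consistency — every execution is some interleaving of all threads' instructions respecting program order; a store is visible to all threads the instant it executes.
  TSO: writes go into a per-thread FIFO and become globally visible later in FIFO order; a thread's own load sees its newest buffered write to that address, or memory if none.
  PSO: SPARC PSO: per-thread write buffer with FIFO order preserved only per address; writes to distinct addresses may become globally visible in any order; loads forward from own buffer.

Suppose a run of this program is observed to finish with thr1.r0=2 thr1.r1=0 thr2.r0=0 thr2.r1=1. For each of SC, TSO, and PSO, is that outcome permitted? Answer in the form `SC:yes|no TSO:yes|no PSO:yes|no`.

outcome vector order: (thr1.r0,thr1.r1,thr2.r0,thr2.r1)
under SC → 0000; 0001; 0011; 0100; 0101; 0111; 2100; 2101; 2111
under TSO → 0000; 0001; 0011; 0100; 0101; 0111; 2100; 2101; 2111
under PSO → 0000; 0001; 0011; 0100; 0101; 0111; 2000; 2001; 2011; 2100; 2101; 2111
target 2001 ∈ {PSO}

SC:no TSO:no PSO:yes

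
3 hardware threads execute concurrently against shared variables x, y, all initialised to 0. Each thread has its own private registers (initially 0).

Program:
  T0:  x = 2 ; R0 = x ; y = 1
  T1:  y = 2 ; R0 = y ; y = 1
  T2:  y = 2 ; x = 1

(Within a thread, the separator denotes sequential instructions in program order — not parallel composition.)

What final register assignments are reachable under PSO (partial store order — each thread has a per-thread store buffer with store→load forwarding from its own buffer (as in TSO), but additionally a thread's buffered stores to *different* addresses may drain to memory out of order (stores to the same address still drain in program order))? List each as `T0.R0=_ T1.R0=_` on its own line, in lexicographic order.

outcome vector order: (T0.R0,T1.R0)
|PSO outcomes| = 4

T0.R0=1 T1.R0=1
T0.R0=1 T1.R0=2
T0.R0=2 T1.R0=1
T0.R0=2 T1.R0=2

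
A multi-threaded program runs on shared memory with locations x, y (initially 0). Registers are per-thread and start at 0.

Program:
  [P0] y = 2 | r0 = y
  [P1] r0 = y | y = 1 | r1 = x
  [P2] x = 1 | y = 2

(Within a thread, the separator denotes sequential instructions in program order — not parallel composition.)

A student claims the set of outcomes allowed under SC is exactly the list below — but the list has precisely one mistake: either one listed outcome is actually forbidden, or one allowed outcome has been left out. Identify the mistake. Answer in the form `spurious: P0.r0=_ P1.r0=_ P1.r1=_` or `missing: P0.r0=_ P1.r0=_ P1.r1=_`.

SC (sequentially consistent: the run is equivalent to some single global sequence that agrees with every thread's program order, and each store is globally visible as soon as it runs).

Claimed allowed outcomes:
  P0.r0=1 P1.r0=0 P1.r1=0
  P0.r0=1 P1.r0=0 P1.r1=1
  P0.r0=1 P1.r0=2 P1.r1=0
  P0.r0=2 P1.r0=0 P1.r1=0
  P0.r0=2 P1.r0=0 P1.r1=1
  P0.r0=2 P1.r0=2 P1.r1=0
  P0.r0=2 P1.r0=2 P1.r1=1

missing: P0.r0=1 P1.r0=2 P1.r1=1

outcome vector order: (P0.r0,P1.r0,P1.r1)
[SC] allowed = {1/0/0 1/0/1 1/2/0 1/2/1 2/0/0 2/0/1 2/2/0 2/2/1}
SC∖claimed = {1/2/1}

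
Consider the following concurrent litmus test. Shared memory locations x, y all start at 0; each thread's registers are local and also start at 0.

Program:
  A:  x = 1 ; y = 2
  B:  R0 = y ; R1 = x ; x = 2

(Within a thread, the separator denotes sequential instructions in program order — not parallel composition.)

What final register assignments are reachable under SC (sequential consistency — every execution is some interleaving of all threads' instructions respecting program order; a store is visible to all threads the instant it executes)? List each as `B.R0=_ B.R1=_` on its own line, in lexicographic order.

B.R0=0 B.R1=0
B.R0=0 B.R1=1
B.R0=2 B.R1=1

outcome vector order: (B.R0,B.R1)
|SC outcomes| = 3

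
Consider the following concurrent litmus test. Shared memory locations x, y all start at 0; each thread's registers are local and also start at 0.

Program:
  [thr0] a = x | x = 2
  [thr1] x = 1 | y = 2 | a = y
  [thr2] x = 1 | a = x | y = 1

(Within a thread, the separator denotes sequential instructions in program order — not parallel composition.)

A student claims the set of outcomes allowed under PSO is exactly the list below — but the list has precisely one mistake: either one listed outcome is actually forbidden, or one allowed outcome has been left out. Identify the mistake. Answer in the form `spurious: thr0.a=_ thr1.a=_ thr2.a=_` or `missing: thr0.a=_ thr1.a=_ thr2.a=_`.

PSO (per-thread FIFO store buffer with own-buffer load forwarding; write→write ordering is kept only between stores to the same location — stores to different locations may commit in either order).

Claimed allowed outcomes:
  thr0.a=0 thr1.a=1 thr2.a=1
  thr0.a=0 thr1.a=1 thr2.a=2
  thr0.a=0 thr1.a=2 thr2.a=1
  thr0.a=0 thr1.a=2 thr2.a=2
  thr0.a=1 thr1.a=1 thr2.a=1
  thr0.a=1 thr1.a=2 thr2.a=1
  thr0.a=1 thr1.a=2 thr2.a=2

missing: thr0.a=1 thr1.a=1 thr2.a=2

outcome vector order: (thr0.a,thr1.a,thr2.a)
[PSO] allowed = {<0 1 1>, <0 1 2>, <0 2 1>, <0 2 2>, <1 1 1>, <1 1 2>, <1 2 1>, <1 2 2>}
PSO∖claimed = {<1 1 2>}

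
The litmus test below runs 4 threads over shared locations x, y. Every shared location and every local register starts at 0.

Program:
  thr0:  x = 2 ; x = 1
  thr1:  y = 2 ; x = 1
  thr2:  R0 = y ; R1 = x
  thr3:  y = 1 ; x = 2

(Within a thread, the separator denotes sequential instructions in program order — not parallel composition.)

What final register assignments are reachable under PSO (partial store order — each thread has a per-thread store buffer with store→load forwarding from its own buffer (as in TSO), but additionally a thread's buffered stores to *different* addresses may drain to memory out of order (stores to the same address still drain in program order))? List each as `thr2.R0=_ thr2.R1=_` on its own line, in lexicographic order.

outcome vector order: (thr2.R0,thr2.R1)
|PSO outcomes| = 9

thr2.R0=0 thr2.R1=0
thr2.R0=0 thr2.R1=1
thr2.R0=0 thr2.R1=2
thr2.R0=1 thr2.R1=0
thr2.R0=1 thr2.R1=1
thr2.R0=1 thr2.R1=2
thr2.R0=2 thr2.R1=0
thr2.R0=2 thr2.R1=1
thr2.R0=2 thr2.R1=2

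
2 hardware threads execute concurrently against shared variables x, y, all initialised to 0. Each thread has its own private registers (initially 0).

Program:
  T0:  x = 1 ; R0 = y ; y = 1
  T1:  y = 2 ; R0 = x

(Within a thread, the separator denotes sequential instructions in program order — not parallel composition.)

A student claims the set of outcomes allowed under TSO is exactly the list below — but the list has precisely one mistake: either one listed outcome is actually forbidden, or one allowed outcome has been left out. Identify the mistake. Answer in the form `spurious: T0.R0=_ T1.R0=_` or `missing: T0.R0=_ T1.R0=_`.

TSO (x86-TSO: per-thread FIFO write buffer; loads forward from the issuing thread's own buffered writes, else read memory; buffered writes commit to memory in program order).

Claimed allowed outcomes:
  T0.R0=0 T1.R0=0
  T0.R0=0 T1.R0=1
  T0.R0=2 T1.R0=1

outcome vector order: (T0.R0,T1.R0)
TSO (4): <0 0> <0 1> <2 0> <2 1>
TSO∖claimed = {<2 0>}

missing: T0.R0=2 T1.R0=0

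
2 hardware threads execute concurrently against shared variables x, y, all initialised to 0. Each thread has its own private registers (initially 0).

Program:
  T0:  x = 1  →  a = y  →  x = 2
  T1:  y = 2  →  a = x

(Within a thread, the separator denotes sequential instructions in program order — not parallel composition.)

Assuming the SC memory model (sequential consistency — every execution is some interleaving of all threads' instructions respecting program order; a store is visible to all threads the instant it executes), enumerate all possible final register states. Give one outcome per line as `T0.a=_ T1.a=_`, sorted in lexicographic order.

outcome vector order: (T0.a,T1.a)
|SC outcomes| = 5

T0.a=0 T1.a=1
T0.a=0 T1.a=2
T0.a=2 T1.a=0
T0.a=2 T1.a=1
T0.a=2 T1.a=2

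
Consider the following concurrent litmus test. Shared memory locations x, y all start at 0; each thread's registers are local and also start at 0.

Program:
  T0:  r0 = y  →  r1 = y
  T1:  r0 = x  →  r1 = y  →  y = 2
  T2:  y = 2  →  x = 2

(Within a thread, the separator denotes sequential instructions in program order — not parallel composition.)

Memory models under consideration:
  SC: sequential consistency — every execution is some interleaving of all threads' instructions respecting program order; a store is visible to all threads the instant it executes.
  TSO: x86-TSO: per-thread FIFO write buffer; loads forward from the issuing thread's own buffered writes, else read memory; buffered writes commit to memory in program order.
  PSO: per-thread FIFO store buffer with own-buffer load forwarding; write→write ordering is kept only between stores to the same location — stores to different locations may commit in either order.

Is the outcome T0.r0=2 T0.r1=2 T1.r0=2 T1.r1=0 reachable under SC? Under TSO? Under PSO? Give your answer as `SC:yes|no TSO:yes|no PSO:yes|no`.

outcome vector order: (T0.r0,T0.r1,T1.r0,T1.r1)
SC (9): (0,0,0,0), (0,0,0,2), (0,0,2,2), (0,2,0,0), (0,2,0,2), (0,2,2,2), (2,2,0,0), (2,2,0,2), (2,2,2,2)
TSO (9): (0,0,0,0), (0,0,0,2), (0,0,2,2), (0,2,0,0), (0,2,0,2), (0,2,2,2), (2,2,0,0), (2,2,0,2), (2,2,2,2)
PSO (12): (0,0,0,0), (0,0,0,2), (0,0,2,0), (0,0,2,2), (0,2,0,0), (0,2,0,2), (0,2,2,0), (0,2,2,2), (2,2,0,0), (2,2,0,2), (2,2,2,0), (2,2,2,2)
target (2,2,2,0) ∈ {PSO}

SC:no TSO:no PSO:yes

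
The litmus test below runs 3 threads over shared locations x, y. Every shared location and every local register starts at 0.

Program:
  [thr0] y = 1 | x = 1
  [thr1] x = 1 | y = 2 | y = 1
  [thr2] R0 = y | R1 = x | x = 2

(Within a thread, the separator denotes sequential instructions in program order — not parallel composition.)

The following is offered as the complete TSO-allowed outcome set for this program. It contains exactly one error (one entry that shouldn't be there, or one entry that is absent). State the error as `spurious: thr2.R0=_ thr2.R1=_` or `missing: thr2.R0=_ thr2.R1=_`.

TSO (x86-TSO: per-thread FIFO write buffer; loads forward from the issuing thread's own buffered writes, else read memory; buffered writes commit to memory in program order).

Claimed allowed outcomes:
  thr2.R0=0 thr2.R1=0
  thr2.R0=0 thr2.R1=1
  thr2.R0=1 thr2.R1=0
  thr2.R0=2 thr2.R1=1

outcome vector order: (thr2.R0,thr2.R1)
TSO: 5 outcomes — {00, 01, 10, 11, 21}
TSO∖claimed = {11}

missing: thr2.R0=1 thr2.R1=1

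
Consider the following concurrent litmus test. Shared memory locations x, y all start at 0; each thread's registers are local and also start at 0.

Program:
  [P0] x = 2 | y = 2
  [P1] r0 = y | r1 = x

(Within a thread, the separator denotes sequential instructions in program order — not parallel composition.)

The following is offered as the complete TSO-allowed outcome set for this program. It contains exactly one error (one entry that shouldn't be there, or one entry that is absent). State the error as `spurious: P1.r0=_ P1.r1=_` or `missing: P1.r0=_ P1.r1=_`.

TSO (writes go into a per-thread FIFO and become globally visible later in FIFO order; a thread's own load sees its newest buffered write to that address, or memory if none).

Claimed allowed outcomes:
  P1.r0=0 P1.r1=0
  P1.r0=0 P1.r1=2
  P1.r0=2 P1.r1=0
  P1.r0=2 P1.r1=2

outcome vector order: (P1.r0,P1.r1)
TSO (3): 0/0; 0/2; 2/2
claimed∖TSO = {2/0}

spurious: P1.r0=2 P1.r1=0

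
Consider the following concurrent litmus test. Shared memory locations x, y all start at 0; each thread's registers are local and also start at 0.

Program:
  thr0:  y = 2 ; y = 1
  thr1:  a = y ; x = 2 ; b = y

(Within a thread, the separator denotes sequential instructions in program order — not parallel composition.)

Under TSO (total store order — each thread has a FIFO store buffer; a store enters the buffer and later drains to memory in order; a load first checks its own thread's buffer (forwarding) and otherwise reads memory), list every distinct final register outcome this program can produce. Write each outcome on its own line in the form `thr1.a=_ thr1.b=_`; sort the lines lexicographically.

outcome vector order: (thr1.a,thr1.b)
|TSO outcomes| = 6

thr1.a=0 thr1.b=0
thr1.a=0 thr1.b=1
thr1.a=0 thr1.b=2
thr1.a=1 thr1.b=1
thr1.a=2 thr1.b=1
thr1.a=2 thr1.b=2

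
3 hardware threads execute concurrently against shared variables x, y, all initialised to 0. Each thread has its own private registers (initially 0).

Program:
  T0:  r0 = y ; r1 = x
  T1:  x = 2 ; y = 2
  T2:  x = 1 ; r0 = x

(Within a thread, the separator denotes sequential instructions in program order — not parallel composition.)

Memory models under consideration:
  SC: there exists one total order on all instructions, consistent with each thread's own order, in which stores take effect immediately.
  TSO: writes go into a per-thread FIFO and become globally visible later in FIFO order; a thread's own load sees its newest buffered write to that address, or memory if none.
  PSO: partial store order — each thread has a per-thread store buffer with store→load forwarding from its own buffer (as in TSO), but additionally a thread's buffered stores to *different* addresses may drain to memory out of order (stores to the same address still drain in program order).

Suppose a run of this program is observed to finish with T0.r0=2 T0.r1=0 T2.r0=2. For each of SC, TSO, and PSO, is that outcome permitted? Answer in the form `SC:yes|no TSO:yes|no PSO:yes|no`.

outcome vector order: (T0.r0,T0.r1,T2.r0)
[SC] allowed = {(0,0,1), (0,0,2), (0,1,1), (0,1,2), (0,2,1), (0,2,2), (2,1,1), (2,2,1), (2,2,2)}
[TSO] allowed = {(0,0,1), (0,0,2), (0,1,1), (0,1,2), (0,2,1), (0,2,2), (2,1,1), (2,2,1), (2,2,2)}
[PSO] allowed = {(0,0,1), (0,0,2), (0,1,1), (0,1,2), (0,2,1), (0,2,2), (2,0,1), (2,0,2), (2,1,1), (2,1,2), (2,2,1), (2,2,2)}
target (2,0,2) ∈ {PSO}

SC:no TSO:no PSO:yes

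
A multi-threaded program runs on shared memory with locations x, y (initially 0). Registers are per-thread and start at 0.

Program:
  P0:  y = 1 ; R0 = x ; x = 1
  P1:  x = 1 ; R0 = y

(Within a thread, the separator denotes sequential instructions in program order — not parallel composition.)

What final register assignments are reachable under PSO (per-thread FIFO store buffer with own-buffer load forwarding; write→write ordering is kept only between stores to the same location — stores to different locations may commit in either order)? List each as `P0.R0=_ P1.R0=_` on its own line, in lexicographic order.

outcome vector order: (P0.R0,P1.R0)
|PSO outcomes| = 4

P0.R0=0 P1.R0=0
P0.R0=0 P1.R0=1
P0.R0=1 P1.R0=0
P0.R0=1 P1.R0=1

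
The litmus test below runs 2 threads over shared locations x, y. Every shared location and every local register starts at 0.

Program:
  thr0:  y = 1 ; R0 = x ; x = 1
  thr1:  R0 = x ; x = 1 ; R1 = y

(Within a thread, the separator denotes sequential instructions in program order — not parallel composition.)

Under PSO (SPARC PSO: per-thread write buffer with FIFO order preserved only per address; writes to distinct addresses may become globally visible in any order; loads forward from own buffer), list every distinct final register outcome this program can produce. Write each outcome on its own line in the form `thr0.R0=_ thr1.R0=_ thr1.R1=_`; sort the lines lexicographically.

thr0.R0=0 thr1.R0=0 thr1.R1=0
thr0.R0=0 thr1.R0=0 thr1.R1=1
thr0.R0=0 thr1.R0=1 thr1.R1=0
thr0.R0=0 thr1.R0=1 thr1.R1=1
thr0.R0=1 thr1.R0=0 thr1.R1=0
thr0.R0=1 thr1.R0=0 thr1.R1=1

outcome vector order: (thr0.R0,thr1.R0,thr1.R1)
|PSO outcomes| = 6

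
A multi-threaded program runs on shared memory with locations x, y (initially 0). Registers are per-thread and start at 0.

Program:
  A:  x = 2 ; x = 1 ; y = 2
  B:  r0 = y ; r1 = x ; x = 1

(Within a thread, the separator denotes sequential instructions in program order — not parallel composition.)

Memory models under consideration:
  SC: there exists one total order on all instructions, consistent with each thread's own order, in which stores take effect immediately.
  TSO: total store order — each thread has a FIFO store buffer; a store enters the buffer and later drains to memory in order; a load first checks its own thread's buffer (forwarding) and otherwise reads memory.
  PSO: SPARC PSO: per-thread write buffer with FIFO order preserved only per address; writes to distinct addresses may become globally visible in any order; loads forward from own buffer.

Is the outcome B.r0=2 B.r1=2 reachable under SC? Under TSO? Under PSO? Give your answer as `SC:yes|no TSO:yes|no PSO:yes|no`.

outcome vector order: (B.r0,B.r1)
SC (4): (0,0); (0,1); (0,2); (2,1)
TSO (4): (0,0); (0,1); (0,2); (2,1)
PSO (6): (0,0); (0,1); (0,2); (2,0); (2,1); (2,2)
target (2,2) ∈ {PSO}

SC:no TSO:no PSO:yes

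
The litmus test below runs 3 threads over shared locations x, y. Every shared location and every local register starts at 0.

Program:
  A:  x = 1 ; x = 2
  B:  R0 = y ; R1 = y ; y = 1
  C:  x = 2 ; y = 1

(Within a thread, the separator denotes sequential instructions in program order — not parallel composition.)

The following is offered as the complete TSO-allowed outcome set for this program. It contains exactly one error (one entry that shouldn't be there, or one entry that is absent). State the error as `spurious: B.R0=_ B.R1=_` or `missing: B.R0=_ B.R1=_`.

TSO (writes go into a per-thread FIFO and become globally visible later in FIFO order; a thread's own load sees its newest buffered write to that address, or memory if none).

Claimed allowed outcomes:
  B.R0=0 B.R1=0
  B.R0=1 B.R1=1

outcome vector order: (B.R0,B.R1)
[TSO] allowed = {<0 0>, <0 1>, <1 1>}
TSO∖claimed = {<0 1>}

missing: B.R0=0 B.R1=1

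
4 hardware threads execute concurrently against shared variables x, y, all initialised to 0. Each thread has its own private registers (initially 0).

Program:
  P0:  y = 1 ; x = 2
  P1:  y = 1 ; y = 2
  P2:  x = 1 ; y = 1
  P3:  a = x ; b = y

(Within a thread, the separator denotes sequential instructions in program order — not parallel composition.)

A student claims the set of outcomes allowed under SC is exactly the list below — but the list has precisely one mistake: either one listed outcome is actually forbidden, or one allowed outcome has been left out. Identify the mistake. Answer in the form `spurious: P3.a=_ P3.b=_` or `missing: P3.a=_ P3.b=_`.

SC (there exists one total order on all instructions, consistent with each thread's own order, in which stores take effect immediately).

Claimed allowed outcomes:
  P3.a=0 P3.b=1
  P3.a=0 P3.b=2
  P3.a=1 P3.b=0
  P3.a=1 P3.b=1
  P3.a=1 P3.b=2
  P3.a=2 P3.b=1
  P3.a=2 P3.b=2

missing: P3.a=0 P3.b=0

outcome vector order: (P3.a,P3.b)
under SC → (0,0) (0,1) (0,2) (1,0) (1,1) (1,2) (2,1) (2,2)
SC∖claimed = {(0,0)}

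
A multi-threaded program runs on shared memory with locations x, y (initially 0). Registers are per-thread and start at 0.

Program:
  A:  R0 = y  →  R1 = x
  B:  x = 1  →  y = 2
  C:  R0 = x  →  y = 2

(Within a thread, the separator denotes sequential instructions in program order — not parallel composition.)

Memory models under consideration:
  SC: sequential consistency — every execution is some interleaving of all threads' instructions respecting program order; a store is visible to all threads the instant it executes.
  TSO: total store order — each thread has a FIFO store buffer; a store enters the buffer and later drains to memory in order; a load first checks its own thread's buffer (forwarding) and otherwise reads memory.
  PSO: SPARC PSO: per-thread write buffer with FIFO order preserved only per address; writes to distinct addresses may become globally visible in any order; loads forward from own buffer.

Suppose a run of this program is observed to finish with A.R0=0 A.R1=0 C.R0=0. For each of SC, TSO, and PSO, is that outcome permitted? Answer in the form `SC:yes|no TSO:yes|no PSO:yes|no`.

outcome vector order: (A.R0,A.R1,C.R0)
SC: 7 outcomes — {000; 001; 010; 011; 200; 210; 211}
TSO: 7 outcomes — {000; 001; 010; 011; 200; 210; 211}
PSO: 8 outcomes — {000; 001; 010; 011; 200; 201; 210; 211}
target 000 ∈ {SC,TSO,PSO}

SC:yes TSO:yes PSO:yes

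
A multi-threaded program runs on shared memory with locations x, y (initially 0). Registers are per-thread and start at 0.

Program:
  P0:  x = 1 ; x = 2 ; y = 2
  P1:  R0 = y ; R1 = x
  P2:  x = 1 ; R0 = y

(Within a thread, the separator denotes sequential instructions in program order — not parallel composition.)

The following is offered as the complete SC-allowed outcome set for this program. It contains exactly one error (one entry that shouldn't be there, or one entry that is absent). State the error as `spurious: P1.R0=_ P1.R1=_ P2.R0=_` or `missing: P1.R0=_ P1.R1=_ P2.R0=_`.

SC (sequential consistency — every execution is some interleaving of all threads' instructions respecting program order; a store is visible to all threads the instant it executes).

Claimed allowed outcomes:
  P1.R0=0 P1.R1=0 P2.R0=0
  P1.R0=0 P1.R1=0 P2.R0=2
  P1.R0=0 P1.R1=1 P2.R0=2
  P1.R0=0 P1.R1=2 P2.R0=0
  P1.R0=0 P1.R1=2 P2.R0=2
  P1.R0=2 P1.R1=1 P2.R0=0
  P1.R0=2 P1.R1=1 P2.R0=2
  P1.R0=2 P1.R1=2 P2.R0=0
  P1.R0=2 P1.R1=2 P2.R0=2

missing: P1.R0=0 P1.R1=1 P2.R0=0

outcome vector order: (P1.R0,P1.R1,P2.R0)
[SC] allowed = {(0,0,0); (0,0,2); (0,1,0); (0,1,2); (0,2,0); (0,2,2); (2,1,0); (2,1,2); (2,2,0); (2,2,2)}
SC∖claimed = {(0,1,0)}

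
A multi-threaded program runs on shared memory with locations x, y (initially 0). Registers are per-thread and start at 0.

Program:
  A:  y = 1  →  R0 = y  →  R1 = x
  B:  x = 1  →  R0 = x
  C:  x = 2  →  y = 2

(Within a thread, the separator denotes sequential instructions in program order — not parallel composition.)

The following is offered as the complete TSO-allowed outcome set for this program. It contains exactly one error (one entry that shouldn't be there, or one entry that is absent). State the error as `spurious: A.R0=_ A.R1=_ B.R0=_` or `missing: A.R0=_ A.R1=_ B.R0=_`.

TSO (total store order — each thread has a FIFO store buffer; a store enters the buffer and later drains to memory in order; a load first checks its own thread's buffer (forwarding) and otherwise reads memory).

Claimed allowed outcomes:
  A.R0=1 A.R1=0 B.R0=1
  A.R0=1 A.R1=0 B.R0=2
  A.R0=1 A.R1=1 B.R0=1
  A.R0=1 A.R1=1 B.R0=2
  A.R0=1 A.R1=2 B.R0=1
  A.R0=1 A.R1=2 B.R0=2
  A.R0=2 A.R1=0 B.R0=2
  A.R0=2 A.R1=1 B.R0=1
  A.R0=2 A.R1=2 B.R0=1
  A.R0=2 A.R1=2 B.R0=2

outcome vector order: (A.R0,A.R1,B.R0)
TSO (9): 101 102 111 112 121 122 211 221 222
claimed∖TSO = {202}

spurious: A.R0=2 A.R1=0 B.R0=2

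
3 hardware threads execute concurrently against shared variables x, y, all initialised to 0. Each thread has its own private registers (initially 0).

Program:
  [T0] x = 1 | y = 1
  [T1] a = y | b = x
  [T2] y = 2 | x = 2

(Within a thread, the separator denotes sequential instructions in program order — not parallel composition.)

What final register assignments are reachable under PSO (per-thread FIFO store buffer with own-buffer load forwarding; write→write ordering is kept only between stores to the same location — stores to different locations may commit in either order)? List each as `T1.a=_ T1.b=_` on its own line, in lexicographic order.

T1.a=0 T1.b=0
T1.a=0 T1.b=1
T1.a=0 T1.b=2
T1.a=1 T1.b=0
T1.a=1 T1.b=1
T1.a=1 T1.b=2
T1.a=2 T1.b=0
T1.a=2 T1.b=1
T1.a=2 T1.b=2

outcome vector order: (T1.a,T1.b)
|PSO outcomes| = 9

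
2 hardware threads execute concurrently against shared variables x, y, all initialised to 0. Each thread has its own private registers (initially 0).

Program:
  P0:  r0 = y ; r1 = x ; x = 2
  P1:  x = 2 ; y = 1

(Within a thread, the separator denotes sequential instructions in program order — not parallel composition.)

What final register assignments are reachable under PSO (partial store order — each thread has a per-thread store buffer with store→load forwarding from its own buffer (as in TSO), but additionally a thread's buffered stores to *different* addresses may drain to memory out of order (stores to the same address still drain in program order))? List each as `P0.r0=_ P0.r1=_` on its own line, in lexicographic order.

P0.r0=0 P0.r1=0
P0.r0=0 P0.r1=2
P0.r0=1 P0.r1=0
P0.r0=1 P0.r1=2

outcome vector order: (P0.r0,P0.r1)
|PSO outcomes| = 4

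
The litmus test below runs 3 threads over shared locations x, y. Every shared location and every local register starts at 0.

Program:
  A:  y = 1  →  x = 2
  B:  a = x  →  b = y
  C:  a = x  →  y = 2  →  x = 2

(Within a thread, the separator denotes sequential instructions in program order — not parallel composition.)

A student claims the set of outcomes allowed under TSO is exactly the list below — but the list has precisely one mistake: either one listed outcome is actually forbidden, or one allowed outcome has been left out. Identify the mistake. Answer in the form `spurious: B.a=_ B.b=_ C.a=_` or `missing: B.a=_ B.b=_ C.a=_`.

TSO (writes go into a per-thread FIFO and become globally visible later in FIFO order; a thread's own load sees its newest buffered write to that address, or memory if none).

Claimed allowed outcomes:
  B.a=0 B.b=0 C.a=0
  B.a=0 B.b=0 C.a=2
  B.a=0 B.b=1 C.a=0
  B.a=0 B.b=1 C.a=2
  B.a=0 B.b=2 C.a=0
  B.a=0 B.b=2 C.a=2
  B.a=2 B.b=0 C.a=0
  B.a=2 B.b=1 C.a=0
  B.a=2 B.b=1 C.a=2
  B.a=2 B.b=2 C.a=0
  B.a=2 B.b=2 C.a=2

outcome vector order: (B.a,B.b,C.a)
[TSO] allowed = {<0 0 0> <0 0 2> <0 1 0> <0 1 2> <0 2 0> <0 2 2> <2 1 0> <2 1 2> <2 2 0> <2 2 2>}
claimed∖TSO = {<2 0 0>}

spurious: B.a=2 B.b=0 C.a=0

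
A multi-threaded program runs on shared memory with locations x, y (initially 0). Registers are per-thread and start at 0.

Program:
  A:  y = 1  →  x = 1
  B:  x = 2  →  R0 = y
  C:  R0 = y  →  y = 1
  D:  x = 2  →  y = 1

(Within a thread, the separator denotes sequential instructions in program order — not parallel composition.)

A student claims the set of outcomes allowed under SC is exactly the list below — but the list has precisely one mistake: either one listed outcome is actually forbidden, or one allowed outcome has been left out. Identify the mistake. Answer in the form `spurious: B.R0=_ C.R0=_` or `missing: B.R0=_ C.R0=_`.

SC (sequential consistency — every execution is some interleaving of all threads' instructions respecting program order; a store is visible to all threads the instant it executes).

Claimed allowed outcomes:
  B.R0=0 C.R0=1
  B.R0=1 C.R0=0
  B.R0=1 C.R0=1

missing: B.R0=0 C.R0=0

outcome vector order: (B.R0,C.R0)
SC: 4 outcomes — {(0,0), (0,1), (1,0), (1,1)}
SC∖claimed = {(0,0)}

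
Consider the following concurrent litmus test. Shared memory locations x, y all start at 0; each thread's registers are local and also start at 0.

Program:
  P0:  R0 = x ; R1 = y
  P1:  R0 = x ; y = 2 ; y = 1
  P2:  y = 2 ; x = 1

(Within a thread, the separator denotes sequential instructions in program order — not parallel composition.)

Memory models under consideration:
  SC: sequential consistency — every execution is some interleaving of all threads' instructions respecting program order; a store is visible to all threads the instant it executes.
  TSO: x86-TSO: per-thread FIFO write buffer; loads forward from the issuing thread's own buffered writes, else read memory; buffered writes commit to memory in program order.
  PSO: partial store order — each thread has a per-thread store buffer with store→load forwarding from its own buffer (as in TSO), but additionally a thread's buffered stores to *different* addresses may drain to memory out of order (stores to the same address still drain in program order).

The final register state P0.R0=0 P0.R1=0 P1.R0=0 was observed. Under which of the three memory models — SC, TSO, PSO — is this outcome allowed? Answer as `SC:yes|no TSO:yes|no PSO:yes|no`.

SC:yes TSO:yes PSO:yes

outcome vector order: (P0.R0,P0.R1,P1.R0)
SC (10): 0/0/0 0/0/1 0/1/0 0/1/1 0/2/0 0/2/1 1/1/0 1/1/1 1/2/0 1/2/1
TSO (10): 0/0/0 0/0/1 0/1/0 0/1/1 0/2/0 0/2/1 1/1/0 1/1/1 1/2/0 1/2/1
PSO (12): 0/0/0 0/0/1 0/1/0 0/1/1 0/2/0 0/2/1 1/0/0 1/0/1 1/1/0 1/1/1 1/2/0 1/2/1
target 0/0/0 ∈ {SC,TSO,PSO}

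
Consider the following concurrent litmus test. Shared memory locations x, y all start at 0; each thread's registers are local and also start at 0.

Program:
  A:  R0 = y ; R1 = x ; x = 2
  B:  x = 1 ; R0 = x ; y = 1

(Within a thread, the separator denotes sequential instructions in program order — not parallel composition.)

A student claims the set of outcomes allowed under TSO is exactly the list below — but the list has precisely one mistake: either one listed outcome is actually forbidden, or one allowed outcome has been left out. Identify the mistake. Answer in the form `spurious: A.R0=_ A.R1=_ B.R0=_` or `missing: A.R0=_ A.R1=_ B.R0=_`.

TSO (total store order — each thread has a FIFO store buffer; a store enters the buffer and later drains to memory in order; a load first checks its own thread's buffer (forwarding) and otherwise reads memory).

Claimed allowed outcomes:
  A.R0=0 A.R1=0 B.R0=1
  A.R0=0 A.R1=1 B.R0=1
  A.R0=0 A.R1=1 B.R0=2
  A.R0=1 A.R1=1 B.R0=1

missing: A.R0=0 A.R1=0 B.R0=2

outcome vector order: (A.R0,A.R1,B.R0)
under TSO → (0,0,1) (0,0,2) (0,1,1) (0,1,2) (1,1,1)
TSO∖claimed = {(0,0,2)}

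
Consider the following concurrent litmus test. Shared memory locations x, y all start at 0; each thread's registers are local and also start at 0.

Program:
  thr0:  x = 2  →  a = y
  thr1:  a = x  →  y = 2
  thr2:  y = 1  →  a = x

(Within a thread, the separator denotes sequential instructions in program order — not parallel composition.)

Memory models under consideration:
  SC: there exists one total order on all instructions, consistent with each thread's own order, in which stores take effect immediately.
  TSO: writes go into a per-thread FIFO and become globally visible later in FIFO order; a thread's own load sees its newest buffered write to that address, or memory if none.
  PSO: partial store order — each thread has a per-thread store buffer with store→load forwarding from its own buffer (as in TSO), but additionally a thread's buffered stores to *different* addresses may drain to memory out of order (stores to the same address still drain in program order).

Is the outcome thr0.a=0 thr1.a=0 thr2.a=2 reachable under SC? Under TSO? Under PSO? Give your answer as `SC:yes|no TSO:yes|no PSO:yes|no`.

outcome vector order: (thr0.a,thr1.a,thr2.a)
SC: 10 outcomes — {002 022 100 102 120 122 200 202 220 222}
TSO: 12 outcomes — {000 002 020 022 100 102 120 122 200 202 220 222}
PSO: 12 outcomes — {000 002 020 022 100 102 120 122 200 202 220 222}
target 002 ∈ {SC,TSO,PSO}

SC:yes TSO:yes PSO:yes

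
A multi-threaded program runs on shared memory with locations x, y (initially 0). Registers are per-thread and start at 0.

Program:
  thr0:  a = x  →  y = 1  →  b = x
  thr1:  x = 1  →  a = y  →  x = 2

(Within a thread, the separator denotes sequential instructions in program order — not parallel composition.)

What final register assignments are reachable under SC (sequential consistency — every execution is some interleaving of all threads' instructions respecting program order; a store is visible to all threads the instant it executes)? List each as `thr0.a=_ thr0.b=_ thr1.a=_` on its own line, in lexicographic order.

outcome vector order: (thr0.a,thr0.b,thr1.a)
|SC outcomes| = 10

thr0.a=0 thr0.b=0 thr1.a=1
thr0.a=0 thr0.b=1 thr1.a=0
thr0.a=0 thr0.b=1 thr1.a=1
thr0.a=0 thr0.b=2 thr1.a=0
thr0.a=0 thr0.b=2 thr1.a=1
thr0.a=1 thr0.b=1 thr1.a=0
thr0.a=1 thr0.b=1 thr1.a=1
thr0.a=1 thr0.b=2 thr1.a=0
thr0.a=1 thr0.b=2 thr1.a=1
thr0.a=2 thr0.b=2 thr1.a=0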